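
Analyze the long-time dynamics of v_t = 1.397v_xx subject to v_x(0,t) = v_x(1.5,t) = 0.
Long-time behavior: v → constant (steady state). Heat is conserved (no flux at boundaries); solution approaches the spatial average.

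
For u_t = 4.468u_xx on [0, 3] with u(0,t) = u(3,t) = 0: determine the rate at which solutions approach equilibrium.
Eigenvalues: λₙ = 4.468n²π²/3².
First three modes:
  n=1: λ₁ = 4.468π²/3² ≈ 4.9
  n=2: λ₂ = 17.872π²/3² ≈ 19.599 (4× faster decay)
  n=3: λ₃ = 40.212π²/3² ≈ 44.097 (9× faster decay)
As t → ∞, higher modes decay exponentially faster. The n=1 mode dominates: u ~ c₁ sin(πx/3) e^{-λ₁t}.
Decay rate: λ₁ = 4.468π²/3² ≈ 4.9.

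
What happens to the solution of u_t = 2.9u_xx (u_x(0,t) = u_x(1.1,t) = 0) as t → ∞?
u → constant (steady state). Heat is conserved (no flux at boundaries); solution approaches the spatial average.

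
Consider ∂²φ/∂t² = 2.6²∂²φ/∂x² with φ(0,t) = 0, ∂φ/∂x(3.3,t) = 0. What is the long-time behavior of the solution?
As t → ∞, φ oscillates (no decay). Energy is conserved; the solution oscillates indefinitely as standing waves.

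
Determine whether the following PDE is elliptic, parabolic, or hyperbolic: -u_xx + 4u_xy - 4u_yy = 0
Coefficients: A = -1, B = 4, C = -4. B² - 4AC = 0, which is zero, so the equation is parabolic.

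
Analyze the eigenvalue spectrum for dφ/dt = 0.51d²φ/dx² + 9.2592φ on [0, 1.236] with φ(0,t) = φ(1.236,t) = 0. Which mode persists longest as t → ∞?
Eigenvalues: λₙ = 0.51n²π²/1.236² - 9.2592.
First three modes:
  n=1: λ₁ = 0.51π²/1.236² - 9.2592 ≈ -5.964
  n=2: λ₂ = 2.04π²/1.236² - 9.2592 ≈ 3.92
  n=3: λ₃ = 4.59π²/1.236² - 9.2592 ≈ 20.394
Since 0.51π²/1.236² ≈ 3.295 < 9.2592, λ₁ < 0.
The n=1 mode grows fastest (−λₙ is largest for n=1) → dominates.
Asymptotic: φ ~ c₁ sin(πx/1.236) e^{5.964t} (exponential growth at rate −λ₁ ≈ 5.964).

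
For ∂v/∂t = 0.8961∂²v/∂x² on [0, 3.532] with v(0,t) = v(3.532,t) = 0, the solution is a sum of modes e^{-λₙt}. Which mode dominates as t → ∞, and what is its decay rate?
Eigenvalues: λₙ = 0.8961n²π²/3.532².
First three modes:
  n=1: λ₁ = 0.8961π²/3.532² ≈ 0.709
  n=2: λ₂ = 3.5844π²/3.532² ≈ 2.836 (4× faster decay)
  n=3: λ₃ = 8.0649π²/3.532² ≈ 6.381 (9× faster decay)
As t → ∞, higher modes decay exponentially faster. The n=1 mode dominates: v ~ c₁ sin(πx/3.532) e^{-λ₁t}.
Decay rate: λ₁ = 0.8961π²/3.532² ≈ 0.709.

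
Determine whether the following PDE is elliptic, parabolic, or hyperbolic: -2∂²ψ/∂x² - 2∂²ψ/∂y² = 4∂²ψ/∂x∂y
Rewriting in standard form: -2∂²ψ/∂x² - 4∂²ψ/∂x∂y - 2∂²ψ/∂y² = 0. Coefficients: A = -2, B = -4, C = -2. B² - 4AC = 0, which is zero, so the equation is parabolic.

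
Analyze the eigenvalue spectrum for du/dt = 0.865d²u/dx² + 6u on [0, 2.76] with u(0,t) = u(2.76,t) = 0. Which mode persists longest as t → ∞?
Eigenvalues: λₙ = 0.865n²π²/2.76² - 6.
First three modes:
  n=1: λ₁ = 0.865π²/2.76² - 6 ≈ -4.879
  n=2: λ₂ = 3.46π²/2.76² - 6 ≈ -1.517
  n=3: λ₃ = 7.785π²/2.76² - 6 ≈ 4.086
Since 0.865π²/2.76² ≈ 1.121 < 6, λ₁ < 0.
The n=1 mode grows fastest (−λₙ is largest for n=1) → dominates.
Asymptotic: u ~ c₁ sin(πx/2.76) e^{4.879t} (exponential growth at rate −λ₁ ≈ 4.879).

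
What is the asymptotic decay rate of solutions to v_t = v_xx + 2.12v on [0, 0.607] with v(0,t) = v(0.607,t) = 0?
Eigenvalues: λₙ = n²π²/0.607² - 2.12.
First three modes:
  n=1: λ₁ = π²/0.607² - 2.12 ≈ 24.667
  n=2: λ₂ = 4π²/0.607² - 2.12 ≈ 105.028
  n=3: λ₃ = 9π²/0.607² - 2.12 ≈ 238.962
Since π²/0.607² ≈ 26.787 > 2.12, all λₙ > 0.
The n=1 mode decays slowest → dominates as t → ∞.
Asymptotic: v ~ c₁ sin(πx/0.607) e^{-λ₁t} with decay rate λ₁ ≈ 24.667.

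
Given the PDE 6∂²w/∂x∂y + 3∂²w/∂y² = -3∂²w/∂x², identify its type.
Rewriting in standard form: 3∂²w/∂x² + 6∂²w/∂x∂y + 3∂²w/∂y² = 0. The second-order coefficients are A = 3, B = 6, C = 3. Since B² - 4AC = 0 = 0, this is a parabolic PDE.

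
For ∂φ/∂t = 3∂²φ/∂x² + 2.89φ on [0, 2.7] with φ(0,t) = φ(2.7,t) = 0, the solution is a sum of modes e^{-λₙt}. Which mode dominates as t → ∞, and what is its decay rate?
Eigenvalues: λₙ = 3n²π²/2.7² - 2.89.
First three modes:
  n=1: λ₁ = 3π²/2.7² - 2.89 ≈ 1.172
  n=2: λ₂ = 12π²/2.7² - 2.89 ≈ 13.356
  n=3: λ₃ = 27π²/2.7² - 2.89 ≈ 33.664
Since 3π²/2.7² ≈ 4.062 > 2.89, all λₙ > 0.
The n=1 mode decays slowest → dominates as t → ∞.
Asymptotic: φ ~ c₁ sin(πx/2.7) e^{-λ₁t} with decay rate λ₁ ≈ 1.172.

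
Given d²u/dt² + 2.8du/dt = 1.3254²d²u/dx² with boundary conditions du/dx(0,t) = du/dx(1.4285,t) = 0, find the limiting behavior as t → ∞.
u → constant (steady state). Damping (γ=2.8) dissipates the nonconstant modes; with Neumann BCs the spatial average obeys M''+γM'=0 and tends to a finite limit.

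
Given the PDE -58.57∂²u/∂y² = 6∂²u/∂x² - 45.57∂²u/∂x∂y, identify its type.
Rewriting in standard form: -6∂²u/∂x² + 45.57∂²u/∂x∂y - 58.57∂²u/∂y² = 0. The second-order coefficients are A = -6, B = 45.57, C = -58.57. Since B² - 4AC = 670.9449 > 0, this is a hyperbolic PDE.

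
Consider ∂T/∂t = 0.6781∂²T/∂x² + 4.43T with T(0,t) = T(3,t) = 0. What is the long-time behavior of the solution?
As t → ∞, T grows unboundedly. Reaction dominates diffusion (r=4.43 > κπ²/L²≈0.74); solution grows exponentially.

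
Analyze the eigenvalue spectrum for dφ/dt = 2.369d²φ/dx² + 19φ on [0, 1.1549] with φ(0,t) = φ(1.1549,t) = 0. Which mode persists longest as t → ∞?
Eigenvalues: λₙ = 2.369n²π²/1.1549² - 19.
First three modes:
  n=1: λ₁ = 2.369π²/1.1549² - 19 ≈ -1.47
  n=2: λ₂ = 9.476π²/1.1549² - 19 ≈ 51.119
  n=3: λ₃ = 21.321π²/1.1549² - 19 ≈ 138.768
Since 2.369π²/1.1549² ≈ 17.53 < 19, λ₁ < 0.
The n=1 mode grows fastest (−λₙ is largest for n=1) → dominates.
Asymptotic: φ ~ c₁ sin(πx/1.1549) e^{1.47t} (exponential growth at rate −λ₁ ≈ 1.47).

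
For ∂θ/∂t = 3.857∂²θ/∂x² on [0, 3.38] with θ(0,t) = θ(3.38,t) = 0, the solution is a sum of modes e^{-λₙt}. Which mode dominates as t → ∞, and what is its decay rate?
Eigenvalues: λₙ = 3.857n²π²/3.38².
First three modes:
  n=1: λ₁ = 3.857π²/3.38² ≈ 3.332
  n=2: λ₂ = 15.428π²/3.38² ≈ 13.328 (4× faster decay)
  n=3: λ₃ = 34.713π²/3.38² ≈ 29.989 (9× faster decay)
As t → ∞, higher modes decay exponentially faster. The n=1 mode dominates: θ ~ c₁ sin(πx/3.38) e^{-λ₁t}.
Decay rate: λ₁ = 3.857π²/3.38² ≈ 3.332.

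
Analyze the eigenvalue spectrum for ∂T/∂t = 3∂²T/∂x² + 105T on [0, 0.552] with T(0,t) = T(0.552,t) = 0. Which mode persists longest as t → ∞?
Eigenvalues: λₙ = 3n²π²/0.552² - 105.
First three modes:
  n=1: λ₁ = 3π²/0.552² - 105 ≈ -7.828
  n=2: λ₂ = 12π²/0.552² - 105 ≈ 283.69
  n=3: λ₃ = 27π²/0.552² - 105 ≈ 769.551
Since 3π²/0.552² ≈ 97.172 < 105, λ₁ < 0.
The n=1 mode grows fastest (−λₙ is largest for n=1) → dominates.
Asymptotic: T ~ c₁ sin(πx/0.552) e^{7.828t} (exponential growth at rate −λ₁ ≈ 7.828).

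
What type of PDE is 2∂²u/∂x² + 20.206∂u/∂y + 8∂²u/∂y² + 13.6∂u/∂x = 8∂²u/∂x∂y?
Rewriting in standard form: 2∂²u/∂x² - 8∂²u/∂x∂y + 8∂²u/∂y² + 13.6∂u/∂x + 20.206∂u/∂y = 0. With A = 2, B = -8, C = 8, the discriminant is 0. This is a parabolic PDE.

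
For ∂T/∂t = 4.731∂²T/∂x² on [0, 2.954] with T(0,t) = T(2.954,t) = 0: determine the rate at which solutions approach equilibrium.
Eigenvalues: λₙ = 4.731n²π²/2.954².
First three modes:
  n=1: λ₁ = 4.731π²/2.954² ≈ 5.351
  n=2: λ₂ = 18.924π²/2.954² ≈ 21.404 (4× faster decay)
  n=3: λ₃ = 42.579π²/2.954² ≈ 48.159 (9× faster decay)
As t → ∞, higher modes decay exponentially faster. The n=1 mode dominates: T ~ c₁ sin(πx/2.954) e^{-λ₁t}.
Decay rate: λ₁ = 4.731π²/2.954² ≈ 5.351.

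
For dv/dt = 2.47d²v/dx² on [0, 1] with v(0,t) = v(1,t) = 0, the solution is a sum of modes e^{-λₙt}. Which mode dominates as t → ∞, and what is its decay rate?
Eigenvalues: λₙ = 2.47n²π².
First three modes:
  n=1: λ₁ = 2.47π² ≈ 24.378
  n=2: λ₂ = 9.88π² ≈ 97.512 (4× faster decay)
  n=3: λ₃ = 22.23π² ≈ 219.401 (9× faster decay)
As t → ∞, higher modes decay exponentially faster. The n=1 mode dominates: v ~ c₁ sin(πx) e^{-λ₁t}.
Decay rate: λ₁ = 2.47π² ≈ 24.378.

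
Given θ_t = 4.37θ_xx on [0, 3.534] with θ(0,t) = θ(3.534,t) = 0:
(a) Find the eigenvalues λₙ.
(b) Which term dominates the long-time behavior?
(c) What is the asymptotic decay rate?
Eigenvalues: λₙ = 4.37n²π²/3.534².
First three modes:
  n=1: λ₁ = 4.37π²/3.534² ≈ 3.453
  n=2: λ₂ = 17.48π²/3.534² ≈ 13.814 (4× faster decay)
  n=3: λ₃ = 39.33π²/3.534² ≈ 31.081 (9× faster decay)
As t → ∞, higher modes decay exponentially faster. The n=1 mode dominates: θ ~ c₁ sin(πx/3.534) e^{-λ₁t}.
Decay rate: λ₁ = 4.37π²/3.534² ≈ 3.453.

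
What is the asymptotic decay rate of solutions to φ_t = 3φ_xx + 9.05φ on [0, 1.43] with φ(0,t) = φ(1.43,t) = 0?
Eigenvalues: λₙ = 3n²π²/1.43² - 9.05.
First three modes:
  n=1: λ₁ = 3π²/1.43² - 9.05 ≈ 5.429
  n=2: λ₂ = 12π²/1.43² - 9.05 ≈ 48.867
  n=3: λ₃ = 27π²/1.43² - 9.05 ≈ 121.264
Since 3π²/1.43² ≈ 14.479 > 9.05, all λₙ > 0.
The n=1 mode decays slowest → dominates as t → ∞.
Asymptotic: φ ~ c₁ sin(πx/1.43) e^{-λ₁t} with decay rate λ₁ ≈ 5.429.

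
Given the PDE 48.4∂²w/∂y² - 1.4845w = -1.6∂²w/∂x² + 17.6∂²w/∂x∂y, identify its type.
Rewriting in standard form: 1.6∂²w/∂x² - 17.6∂²w/∂x∂y + 48.4∂²w/∂y² - 1.4845w = 0. The second-order coefficients are A = 1.6, B = -17.6, C = 48.4. Since B² - 4AC = 0 = 0, this is a parabolic PDE.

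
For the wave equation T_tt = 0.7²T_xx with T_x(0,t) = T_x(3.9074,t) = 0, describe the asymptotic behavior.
T oscillates about a mean that drifts linearly in t (generically unbounded; no decay). There is no damping, so the nonconstant modes persist as standing waves (energy conserved, no decay). But with Neumann conditions at both ends the constant mode has eigenvalue 0: the spatial mean M(t) of T satisfies M'' = 0, so M(t) = M(0) + M'(0)·t. Unless the initial velocity has zero mean (∫T_t(x,0)dx = 0), the solution grows linearly in t (unbounded, though not exponentially); if it does have zero mean, the solution stays bounded and simply oscillates.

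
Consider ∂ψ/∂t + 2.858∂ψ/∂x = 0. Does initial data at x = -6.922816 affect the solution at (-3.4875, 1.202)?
Yes. The characteristic through (-3.4875, 1.202) passes through x = -6.922816.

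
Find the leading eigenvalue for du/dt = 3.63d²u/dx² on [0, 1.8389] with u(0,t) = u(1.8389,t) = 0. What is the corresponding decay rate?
Eigenvalues: λₙ = 3.63n²π²/1.8389².
First three modes:
  n=1: λ₁ = 3.63π²/1.8389² ≈ 10.595
  n=2: λ₂ = 14.52π²/1.8389² ≈ 42.379 (4× faster decay)
  n=3: λ₃ = 32.67π²/1.8389² ≈ 95.353 (9× faster decay)
As t → ∞, higher modes decay exponentially faster. The n=1 mode dominates: u ~ c₁ sin(πx/1.8389) e^{-λ₁t}.
Decay rate: λ₁ = 3.63π²/1.8389² ≈ 10.595.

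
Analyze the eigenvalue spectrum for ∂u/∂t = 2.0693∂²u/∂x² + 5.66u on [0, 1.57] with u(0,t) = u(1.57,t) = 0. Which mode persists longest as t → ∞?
Eigenvalues: λₙ = 2.0693n²π²/1.57² - 5.66.
First three modes:
  n=1: λ₁ = 2.0693π²/1.57² - 5.66 ≈ 2.626
  n=2: λ₂ = 8.2772π²/1.57² - 5.66 ≈ 27.482
  n=3: λ₃ = 18.6237π²/1.57² - 5.66 ≈ 68.91
Since 2.0693π²/1.57² ≈ 8.286 > 5.66, all λₙ > 0.
The n=1 mode decays slowest → dominates as t → ∞.
Asymptotic: u ~ c₁ sin(πx/1.57) e^{-λ₁t} with decay rate λ₁ ≈ 2.626.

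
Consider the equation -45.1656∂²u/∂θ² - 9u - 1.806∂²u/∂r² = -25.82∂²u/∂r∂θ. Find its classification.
Rewriting in standard form: -1.806∂²u/∂r² + 25.82∂²u/∂r∂θ - 45.1656∂²u/∂θ² - 9u = 0. Hyperbolic. (A = -1.806, B = 25.82, C = -45.1656 gives B² - 4AC = 340.3961056.)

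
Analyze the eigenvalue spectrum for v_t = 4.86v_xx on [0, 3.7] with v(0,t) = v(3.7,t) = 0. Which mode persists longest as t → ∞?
Eigenvalues: λₙ = 4.86n²π²/3.7².
First three modes:
  n=1: λ₁ = 4.86π²/3.7² ≈ 3.504
  n=2: λ₂ = 19.44π²/3.7² ≈ 14.015 (4× faster decay)
  n=3: λ₃ = 43.74π²/3.7² ≈ 31.534 (9× faster decay)
As t → ∞, higher modes decay exponentially faster. The n=1 mode dominates: v ~ c₁ sin(πx/3.7) e^{-λ₁t}.
Decay rate: λ₁ = 4.86π²/3.7² ≈ 3.504.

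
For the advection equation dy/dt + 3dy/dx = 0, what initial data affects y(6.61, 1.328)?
A single point: x = 2.626. The characteristic through (6.61, 1.328) is x - 3t = const, so x = 6.61 - 3·1.328 = 2.626.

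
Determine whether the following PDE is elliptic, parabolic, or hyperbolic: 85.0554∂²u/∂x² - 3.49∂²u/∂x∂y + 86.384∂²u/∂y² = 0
Coefficients: A = 85.0554, B = -3.49, C = 86.384. B² - 4AC = -29377.5225944, which is negative, so the equation is elliptic.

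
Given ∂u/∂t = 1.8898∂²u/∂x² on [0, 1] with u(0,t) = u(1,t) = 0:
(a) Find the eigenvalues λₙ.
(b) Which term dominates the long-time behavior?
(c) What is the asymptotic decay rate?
Eigenvalues: λₙ = 1.8898n²π².
First three modes:
  n=1: λ₁ = 1.8898π² ≈ 18.652
  n=2: λ₂ = 7.5592π² ≈ 74.606 (4× faster decay)
  n=3: λ₃ = 17.0082π² ≈ 167.864 (9× faster decay)
As t → ∞, higher modes decay exponentially faster. The n=1 mode dominates: u ~ c₁ sin(πx) e^{-λ₁t}.
Decay rate: λ₁ = 1.8898π² ≈ 18.652.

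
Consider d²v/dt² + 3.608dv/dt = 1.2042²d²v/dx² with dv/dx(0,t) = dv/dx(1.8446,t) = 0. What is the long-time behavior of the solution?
As t → ∞, v → constant (steady state). Damping (γ=3.608) dissipates the nonconstant modes; with Neumann BCs the spatial average obeys M''+γM'=0 and tends to a finite limit.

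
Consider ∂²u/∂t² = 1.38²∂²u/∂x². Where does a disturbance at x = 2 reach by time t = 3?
Domain of influence: [-2.14, 6.14]. Data at x = 2 spreads outward at speed 1.38.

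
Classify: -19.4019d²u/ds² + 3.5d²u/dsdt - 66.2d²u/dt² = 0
Elliptic (discriminant = -5125.37312).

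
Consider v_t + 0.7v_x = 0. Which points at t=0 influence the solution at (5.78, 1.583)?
A single point: x = 4.6719. The characteristic through (5.78, 1.583) is x - 0.7t = const, so x = 5.78 - 0.7·1.583 = 4.6719.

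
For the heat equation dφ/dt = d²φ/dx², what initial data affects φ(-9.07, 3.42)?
The entire real line. The heat equation has infinite propagation speed: any initial disturbance instantly affects all points (though exponentially small far away).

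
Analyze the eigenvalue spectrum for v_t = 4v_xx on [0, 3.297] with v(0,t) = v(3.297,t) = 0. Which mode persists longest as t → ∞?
Eigenvalues: λₙ = 4n²π²/3.297².
First three modes:
  n=1: λ₁ = 4π²/3.297² ≈ 3.632
  n=2: λ₂ = 16π²/3.297² ≈ 14.527 (4× faster decay)
  n=3: λ₃ = 36π²/3.297² ≈ 32.686 (9× faster decay)
As t → ∞, higher modes decay exponentially faster. The n=1 mode dominates: v ~ c₁ sin(πx/3.297) e^{-λ₁t}.
Decay rate: λ₁ = 4π²/3.297² ≈ 3.632.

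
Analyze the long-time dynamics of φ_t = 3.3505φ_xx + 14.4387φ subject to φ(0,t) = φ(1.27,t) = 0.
Long-time behavior: φ → 0. Diffusion dominates reaction (r=14.4387 < κπ²/L²≈20.5); solution decays.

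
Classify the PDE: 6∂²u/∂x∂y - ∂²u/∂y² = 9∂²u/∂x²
Rewriting in standard form: -9∂²u/∂x² + 6∂²u/∂x∂y - ∂²u/∂y² = 0. A = -9, B = 6, C = -1. Discriminant B² - 4AC = 0. Since 0 = 0, parabolic.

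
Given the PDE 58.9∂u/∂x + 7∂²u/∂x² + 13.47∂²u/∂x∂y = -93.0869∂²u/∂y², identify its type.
Rewriting in standard form: 7∂²u/∂x² + 13.47∂²u/∂x∂y + 93.0869∂²u/∂y² + 58.9∂u/∂x = 0. The second-order coefficients are A = 7, B = 13.47, C = 93.0869. Since B² - 4AC = -2424.9923 < 0, this is an elliptic PDE.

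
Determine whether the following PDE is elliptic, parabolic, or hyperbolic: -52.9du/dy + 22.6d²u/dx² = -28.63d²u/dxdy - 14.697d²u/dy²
Rewriting in standard form: 22.6d²u/dx² + 28.63d²u/dxdy + 14.697d²u/dy² - 52.9du/dy = 0. Coefficients: A = 22.6, B = 28.63, C = 14.697. B² - 4AC = -508.9319, which is negative, so the equation is elliptic.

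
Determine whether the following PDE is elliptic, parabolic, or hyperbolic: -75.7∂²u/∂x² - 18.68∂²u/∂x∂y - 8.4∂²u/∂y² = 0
Coefficients: A = -75.7, B = -18.68, C = -8.4. B² - 4AC = -2194.5776, which is negative, so the equation is elliptic.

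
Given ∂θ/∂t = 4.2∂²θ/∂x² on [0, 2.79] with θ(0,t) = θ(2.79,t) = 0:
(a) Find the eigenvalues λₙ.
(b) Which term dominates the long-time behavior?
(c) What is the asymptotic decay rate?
Eigenvalues: λₙ = 4.2n²π²/2.79².
First three modes:
  n=1: λ₁ = 4.2π²/2.79² ≈ 5.325
  n=2: λ₂ = 16.8π²/2.79² ≈ 21.301 (4× faster decay)
  n=3: λ₃ = 37.8π²/2.79² ≈ 47.927 (9× faster decay)
As t → ∞, higher modes decay exponentially faster. The n=1 mode dominates: θ ~ c₁ sin(πx/2.79) e^{-λ₁t}.
Decay rate: λ₁ = 4.2π²/2.79² ≈ 5.325.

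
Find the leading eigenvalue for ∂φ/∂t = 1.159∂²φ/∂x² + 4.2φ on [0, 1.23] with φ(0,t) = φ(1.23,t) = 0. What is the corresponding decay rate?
Eigenvalues: λₙ = 1.159n²π²/1.23² - 4.2.
First three modes:
  n=1: λ₁ = 1.159π²/1.23² - 4.2 ≈ 3.361
  n=2: λ₂ = 4.636π²/1.23² - 4.2 ≈ 26.044
  n=3: λ₃ = 10.431π²/1.23² - 4.2 ≈ 63.848
Since 1.159π²/1.23² ≈ 7.561 > 4.2, all λₙ > 0.
The n=1 mode decays slowest → dominates as t → ∞.
Asymptotic: φ ~ c₁ sin(πx/1.23) e^{-λ₁t} with decay rate λ₁ ≈ 3.361.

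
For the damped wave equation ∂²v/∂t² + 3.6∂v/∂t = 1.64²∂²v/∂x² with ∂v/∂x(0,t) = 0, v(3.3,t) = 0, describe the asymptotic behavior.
v → 0. Damping (γ=3.6) dissipates energy; oscillations decay exponentially.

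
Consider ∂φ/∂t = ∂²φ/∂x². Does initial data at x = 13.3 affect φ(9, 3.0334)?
Yes, for any finite x. The heat equation has infinite propagation speed, so all initial data affects all points at any t > 0.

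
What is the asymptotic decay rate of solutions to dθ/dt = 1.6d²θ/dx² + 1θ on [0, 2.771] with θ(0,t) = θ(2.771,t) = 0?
Eigenvalues: λₙ = 1.6n²π²/2.771² - 1.
First three modes:
  n=1: λ₁ = 1.6π²/2.771² - 1 ≈ 1.057
  n=2: λ₂ = 6.4π²/2.771² - 1 ≈ 7.226
  n=3: λ₃ = 14.4π²/2.771² - 1 ≈ 17.509
Since 1.6π²/2.771² ≈ 2.057 > 1, all λₙ > 0.
The n=1 mode decays slowest → dominates as t → ∞.
Asymptotic: θ ~ c₁ sin(πx/2.771) e^{-λ₁t} with decay rate λ₁ ≈ 1.057.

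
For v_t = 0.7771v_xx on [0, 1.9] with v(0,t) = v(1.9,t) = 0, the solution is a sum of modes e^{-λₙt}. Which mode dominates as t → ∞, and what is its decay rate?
Eigenvalues: λₙ = 0.7771n²π²/1.9².
First three modes:
  n=1: λ₁ = 0.7771π²/1.9² ≈ 2.125
  n=2: λ₂ = 3.1084π²/1.9² ≈ 8.498 (4× faster decay)
  n=3: λ₃ = 6.9939π²/1.9² ≈ 19.121 (9× faster decay)
As t → ∞, higher modes decay exponentially faster. The n=1 mode dominates: v ~ c₁ sin(πx/1.9) e^{-λ₁t}.
Decay rate: λ₁ = 0.7771π²/1.9² ≈ 2.125.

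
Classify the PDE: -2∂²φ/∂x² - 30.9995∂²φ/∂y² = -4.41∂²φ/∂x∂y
Rewriting in standard form: -2∂²φ/∂x² + 4.41∂²φ/∂x∂y - 30.9995∂²φ/∂y² = 0. A = -2, B = 4.41, C = -30.9995. Discriminant B² - 4AC = -228.5479. Since -228.5479 < 0, elliptic.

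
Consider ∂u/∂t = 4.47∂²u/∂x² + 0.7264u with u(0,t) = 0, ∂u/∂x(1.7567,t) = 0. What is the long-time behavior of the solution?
As t → ∞, u → 0. Diffusion dominates reaction (r=0.7264 < κπ²/(4L²)≈3.57); solution decays.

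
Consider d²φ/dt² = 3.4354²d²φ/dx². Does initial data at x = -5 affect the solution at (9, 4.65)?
Yes. The domain of dependence is [-6.97461, 24.97461], and -5 ∈ [-6.97461, 24.97461].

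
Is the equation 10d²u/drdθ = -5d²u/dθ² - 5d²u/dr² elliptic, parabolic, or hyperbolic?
Rewriting in standard form: 5d²u/dr² + 10d²u/drdθ + 5d²u/dθ² = 0. Computing B² - 4AC with A = 5, B = 10, C = 5: discriminant = 0 (zero). Answer: parabolic.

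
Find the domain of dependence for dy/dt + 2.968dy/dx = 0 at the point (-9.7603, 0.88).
A single point: x = -12.37214. The characteristic through (-9.7603, 0.88) is x - 2.968t = const, so x = -9.7603 - 2.968·0.88 = -12.37214.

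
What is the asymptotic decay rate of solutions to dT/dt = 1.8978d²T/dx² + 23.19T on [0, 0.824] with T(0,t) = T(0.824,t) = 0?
Eigenvalues: λₙ = 1.8978n²π²/0.824² - 23.19.
First three modes:
  n=1: λ₁ = 1.8978π²/0.824² - 23.19 ≈ 4.396
  n=2: λ₂ = 7.5912π²/0.824² - 23.19 ≈ 87.156
  n=3: λ₃ = 17.0802π²/0.824² - 23.19 ≈ 225.088
Since 1.8978π²/0.824² ≈ 27.586 > 23.19, all λₙ > 0.
The n=1 mode decays slowest → dominates as t → ∞.
Asymptotic: T ~ c₁ sin(πx/0.824) e^{-λ₁t} with decay rate λ₁ ≈ 4.396.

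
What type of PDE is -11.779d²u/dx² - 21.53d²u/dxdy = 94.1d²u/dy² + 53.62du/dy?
Rewriting in standard form: -11.779d²u/dx² - 21.53d²u/dxdy - 94.1d²u/dy² - 53.62du/dy = 0. With A = -11.779, B = -21.53, C = -94.1, the discriminant is -3970.0747. This is an elliptic PDE.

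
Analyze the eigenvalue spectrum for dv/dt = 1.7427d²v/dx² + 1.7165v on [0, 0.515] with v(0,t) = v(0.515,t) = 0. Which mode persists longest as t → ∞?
Eigenvalues: λₙ = 1.7427n²π²/0.515² - 1.7165.
First three modes:
  n=1: λ₁ = 1.7427π²/0.515² - 1.7165 ≈ 63.133
  n=2: λ₂ = 6.9708π²/0.515² - 1.7165 ≈ 257.682
  n=3: λ₃ = 15.6843π²/0.515² - 1.7165 ≈ 581.931
Since 1.7427π²/0.515² ≈ 64.85 > 1.7165, all λₙ > 0.
The n=1 mode decays slowest → dominates as t → ∞.
Asymptotic: v ~ c₁ sin(πx/0.515) e^{-λ₁t} with decay rate λ₁ ≈ 63.133.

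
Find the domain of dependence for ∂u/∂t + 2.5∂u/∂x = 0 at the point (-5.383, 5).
A single point: x = -17.883. The characteristic through (-5.383, 5) is x - 2.5t = const, so x = -5.383 - 2.5·5 = -17.883.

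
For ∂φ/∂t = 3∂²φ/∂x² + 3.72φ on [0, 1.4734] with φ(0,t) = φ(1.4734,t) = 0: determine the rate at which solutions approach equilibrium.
Eigenvalues: λₙ = 3n²π²/1.4734² - 3.72.
First three modes:
  n=1: λ₁ = 3π²/1.4734² - 3.72 ≈ 9.919
  n=2: λ₂ = 12π²/1.4734² - 3.72 ≈ 50.836
  n=3: λ₃ = 27π²/1.4734² - 3.72 ≈ 119.03
Since 3π²/1.4734² ≈ 13.639 > 3.72, all λₙ > 0.
The n=1 mode decays slowest → dominates as t → ∞.
Asymptotic: φ ~ c₁ sin(πx/1.4734) e^{-λ₁t} with decay rate λ₁ ≈ 9.919.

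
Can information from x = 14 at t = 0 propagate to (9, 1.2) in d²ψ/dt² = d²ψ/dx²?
No. The domain of dependence is [7.8, 10.2], and 14 is outside this interval.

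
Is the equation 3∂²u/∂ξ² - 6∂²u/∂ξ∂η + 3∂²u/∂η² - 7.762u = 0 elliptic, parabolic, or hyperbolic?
Computing B² - 4AC with A = 3, B = -6, C = 3: discriminant = 0 (zero). Answer: parabolic.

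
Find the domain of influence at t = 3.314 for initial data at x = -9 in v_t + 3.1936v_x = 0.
At x = 1.5835904. The characteristic carries data from (-9, 0) to (1.5835904, 3.314).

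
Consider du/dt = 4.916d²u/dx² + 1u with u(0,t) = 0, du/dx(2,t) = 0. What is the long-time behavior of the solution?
As t → ∞, u → 0. Diffusion dominates reaction (r=1 < κπ²/(4L²)≈3.03); solution decays.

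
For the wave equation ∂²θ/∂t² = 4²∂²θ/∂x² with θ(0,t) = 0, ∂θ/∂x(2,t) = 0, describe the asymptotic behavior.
θ oscillates (no decay). Energy is conserved; the solution oscillates indefinitely as standing waves.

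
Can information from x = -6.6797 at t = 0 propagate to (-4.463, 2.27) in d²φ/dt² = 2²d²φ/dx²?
Yes. The domain of dependence is [-9.003, 0.077], and -6.6797 ∈ [-9.003, 0.077].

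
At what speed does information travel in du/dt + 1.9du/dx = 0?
Speed = 1.9. Information travels along x - 1.9t = const (rightward).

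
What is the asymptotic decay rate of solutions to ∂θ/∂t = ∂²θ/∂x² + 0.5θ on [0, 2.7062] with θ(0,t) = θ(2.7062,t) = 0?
Eigenvalues: λₙ = n²π²/2.7062² - 0.5.
First three modes:
  n=1: λ₁ = π²/2.7062² - 0.5 ≈ 0.848
  n=2: λ₂ = 4π²/2.7062² - 0.5 ≈ 4.891
  n=3: λ₃ = 9π²/2.7062² - 0.5 ≈ 11.629
Since π²/2.7062² ≈ 1.348 > 0.5, all λₙ > 0.
The n=1 mode decays slowest → dominates as t → ∞.
Asymptotic: θ ~ c₁ sin(πx/2.7062) e^{-λ₁t} with decay rate λ₁ ≈ 0.848.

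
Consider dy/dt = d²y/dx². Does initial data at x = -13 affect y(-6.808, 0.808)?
Yes, for any finite x. The heat equation has infinite propagation speed, so all initial data affects all points at any t > 0.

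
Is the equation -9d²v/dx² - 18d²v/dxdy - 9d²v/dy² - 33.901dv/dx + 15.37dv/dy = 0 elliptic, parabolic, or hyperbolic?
Computing B² - 4AC with A = -9, B = -18, C = -9: discriminant = 0 (zero). Answer: parabolic.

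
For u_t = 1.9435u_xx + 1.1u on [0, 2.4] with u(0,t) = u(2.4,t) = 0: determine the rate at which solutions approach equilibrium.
Eigenvalues: λₙ = 1.9435n²π²/2.4² - 1.1.
First three modes:
  n=1: λ₁ = 1.9435π²/2.4² - 1.1 ≈ 2.23
  n=2: λ₂ = 7.774π²/2.4² - 1.1 ≈ 12.221
  n=3: λ₃ = 17.4915π²/2.4² - 1.1 ≈ 28.871
Since 1.9435π²/2.4² ≈ 3.33 > 1.1, all λₙ > 0.
The n=1 mode decays slowest → dominates as t → ∞.
Asymptotic: u ~ c₁ sin(πx/2.4) e^{-λ₁t} with decay rate λ₁ ≈ 2.23.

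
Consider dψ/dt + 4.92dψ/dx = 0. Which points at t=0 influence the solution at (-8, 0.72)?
A single point: x = -11.5424. The characteristic through (-8, 0.72) is x - 4.92t = const, so x = -8 - 4.92·0.72 = -11.5424.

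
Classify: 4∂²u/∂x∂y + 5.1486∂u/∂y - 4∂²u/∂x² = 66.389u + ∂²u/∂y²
Rewriting in standard form: -4∂²u/∂x² + 4∂²u/∂x∂y - ∂²u/∂y² + 5.1486∂u/∂y - 66.389u = 0. Parabolic (discriminant = 0).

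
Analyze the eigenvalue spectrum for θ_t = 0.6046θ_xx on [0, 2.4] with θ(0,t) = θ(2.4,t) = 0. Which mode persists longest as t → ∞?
Eigenvalues: λₙ = 0.6046n²π²/2.4².
First three modes:
  n=1: λ₁ = 0.6046π²/2.4² ≈ 1.036
  n=2: λ₂ = 2.4184π²/2.4² ≈ 4.144 (4× faster decay)
  n=3: λ₃ = 5.4414π²/2.4² ≈ 9.324 (9× faster decay)
As t → ∞, higher modes decay exponentially faster. The n=1 mode dominates: θ ~ c₁ sin(πx/2.4) e^{-λ₁t}.
Decay rate: λ₁ = 0.6046π²/2.4² ≈ 1.036.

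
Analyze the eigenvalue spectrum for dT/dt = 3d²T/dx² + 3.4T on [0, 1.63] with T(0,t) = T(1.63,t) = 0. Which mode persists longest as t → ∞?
Eigenvalues: λₙ = 3n²π²/1.63² - 3.4.
First three modes:
  n=1: λ₁ = 3π²/1.63² - 3.4 ≈ 7.744
  n=2: λ₂ = 12π²/1.63² - 3.4 ≈ 41.176
  n=3: λ₃ = 27π²/1.63² - 3.4 ≈ 96.897
Since 3π²/1.63² ≈ 11.144 > 3.4, all λₙ > 0.
The n=1 mode decays slowest → dominates as t → ∞.
Asymptotic: T ~ c₁ sin(πx/1.63) e^{-λ₁t} with decay rate λ₁ ≈ 7.744.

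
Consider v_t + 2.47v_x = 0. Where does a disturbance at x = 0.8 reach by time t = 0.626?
At x = 2.34622. The characteristic carries data from (0.8, 0) to (2.34622, 0.626).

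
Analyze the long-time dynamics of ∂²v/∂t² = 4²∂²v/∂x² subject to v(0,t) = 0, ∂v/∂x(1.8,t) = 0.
Long-time behavior: v oscillates (no decay). Energy is conserved; the solution oscillates indefinitely as standing waves.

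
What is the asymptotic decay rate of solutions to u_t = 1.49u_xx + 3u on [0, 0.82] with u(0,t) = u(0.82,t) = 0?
Eigenvalues: λₙ = 1.49n²π²/0.82² - 3.
First three modes:
  n=1: λ₁ = 1.49π²/0.82² - 3 ≈ 18.87
  n=2: λ₂ = 5.96π²/0.82² - 3 ≈ 84.482
  n=3: λ₃ = 13.41π²/0.82² - 3 ≈ 193.834
Since 1.49π²/0.82² ≈ 21.87 > 3, all λₙ > 0.
The n=1 mode decays slowest → dominates as t → ∞.
Asymptotic: u ~ c₁ sin(πx/0.82) e^{-λ₁t} with decay rate λ₁ ≈ 18.87.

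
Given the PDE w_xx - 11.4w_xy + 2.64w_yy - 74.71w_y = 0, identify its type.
The second-order coefficients are A = 1, B = -11.4, C = 2.64. Since B² - 4AC = 119.4 > 0, this is a hyperbolic PDE.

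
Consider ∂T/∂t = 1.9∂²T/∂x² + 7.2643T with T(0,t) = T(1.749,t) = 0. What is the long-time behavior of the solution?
As t → ∞, T grows unboundedly. Reaction dominates diffusion (r=7.2643 > κπ²/L²≈6.13); solution grows exponentially.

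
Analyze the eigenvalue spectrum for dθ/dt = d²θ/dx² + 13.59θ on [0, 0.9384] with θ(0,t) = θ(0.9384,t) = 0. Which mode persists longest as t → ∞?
Eigenvalues: λₙ = n²π²/0.9384² - 13.59.
First three modes:
  n=1: λ₁ = π²/0.9384² - 13.59 ≈ -2.382
  n=2: λ₂ = 4π²/0.9384² - 13.59 ≈ 31.242
  n=3: λ₃ = 9π²/0.9384² - 13.59 ≈ 87.281
Since π²/0.9384² ≈ 11.208 < 13.59, λ₁ < 0.
The n=1 mode grows fastest (−λₙ is largest for n=1) → dominates.
Asymptotic: θ ~ c₁ sin(πx/0.9384) e^{2.382t} (exponential growth at rate −λ₁ ≈ 2.382).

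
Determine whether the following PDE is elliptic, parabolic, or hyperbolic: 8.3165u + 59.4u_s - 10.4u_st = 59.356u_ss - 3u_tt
Rewriting in standard form: -59.356u_ss - 10.4u_st + 3u_tt + 59.4u_s + 8.3165u = 0. Coefficients: A = -59.356, B = -10.4, C = 3. B² - 4AC = 820.432, which is positive, so the equation is hyperbolic.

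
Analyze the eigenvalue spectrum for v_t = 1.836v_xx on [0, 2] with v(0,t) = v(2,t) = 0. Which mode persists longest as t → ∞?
Eigenvalues: λₙ = 1.836n²π²/2².
First three modes:
  n=1: λ₁ = 1.836π²/2² ≈ 4.53
  n=2: λ₂ = 7.344π²/2² ≈ 18.121 (4× faster decay)
  n=3: λ₃ = 16.524π²/2² ≈ 40.771 (9× faster decay)
As t → ∞, higher modes decay exponentially faster. The n=1 mode dominates: v ~ c₁ sin(πx/2) e^{-λ₁t}.
Decay rate: λ₁ = 1.836π²/2² ≈ 4.53.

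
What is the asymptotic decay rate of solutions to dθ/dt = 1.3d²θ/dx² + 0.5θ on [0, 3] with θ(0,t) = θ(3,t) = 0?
Eigenvalues: λₙ = 1.3n²π²/3² - 0.5.
First three modes:
  n=1: λ₁ = 1.3π²/3² - 0.5 ≈ 0.926
  n=2: λ₂ = 5.2π²/3² - 0.5 ≈ 5.202
  n=3: λ₃ = 11.7π²/3² - 0.5 ≈ 12.33
Since 1.3π²/3² ≈ 1.426 > 0.5, all λₙ > 0.
The n=1 mode decays slowest → dominates as t → ∞.
Asymptotic: θ ~ c₁ sin(πx/3) e^{-λ₁t} with decay rate λ₁ ≈ 0.926.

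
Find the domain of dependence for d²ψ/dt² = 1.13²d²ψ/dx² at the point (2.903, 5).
Domain of dependence: [-2.747, 8.553]. Signals travel at speed 1.13, so data within |x - 2.903| ≤ 1.13·5 = 5.65 can reach the point.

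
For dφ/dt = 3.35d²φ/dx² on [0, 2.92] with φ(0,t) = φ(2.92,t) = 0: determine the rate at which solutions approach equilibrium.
Eigenvalues: λₙ = 3.35n²π²/2.92².
First three modes:
  n=1: λ₁ = 3.35π²/2.92² ≈ 3.878
  n=2: λ₂ = 13.4π²/2.92² ≈ 15.511 (4× faster decay)
  n=3: λ₃ = 30.15π²/2.92² ≈ 34.9 (9× faster decay)
As t → ∞, higher modes decay exponentially faster. The n=1 mode dominates: φ ~ c₁ sin(πx/2.92) e^{-λ₁t}.
Decay rate: λ₁ = 3.35π²/2.92² ≈ 3.878.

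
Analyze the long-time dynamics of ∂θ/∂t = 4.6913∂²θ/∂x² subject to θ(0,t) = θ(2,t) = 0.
Long-time behavior: θ → 0. Heat diffuses out through both boundaries.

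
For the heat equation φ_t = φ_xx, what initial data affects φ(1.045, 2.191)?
The entire real line. The heat equation has infinite propagation speed: any initial disturbance instantly affects all points (though exponentially small far away).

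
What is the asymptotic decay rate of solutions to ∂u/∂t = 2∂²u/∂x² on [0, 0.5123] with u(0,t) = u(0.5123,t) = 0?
Eigenvalues: λₙ = 2n²π²/0.5123².
First three modes:
  n=1: λ₁ = 2π²/0.5123² ≈ 75.211
  n=2: λ₂ = 8π²/0.5123² ≈ 300.844 (4× faster decay)
  n=3: λ₃ = 18π²/0.5123² ≈ 676.898 (9× faster decay)
As t → ∞, higher modes decay exponentially faster. The n=1 mode dominates: u ~ c₁ sin(πx/0.5123) e^{-λ₁t}.
Decay rate: λ₁ = 2π²/0.5123² ≈ 75.211.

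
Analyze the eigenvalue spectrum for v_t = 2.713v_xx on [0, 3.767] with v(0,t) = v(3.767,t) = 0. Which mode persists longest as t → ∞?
Eigenvalues: λₙ = 2.713n²π²/3.767².
First three modes:
  n=1: λ₁ = 2.713π²/3.767² ≈ 1.887
  n=2: λ₂ = 10.852π²/3.767² ≈ 7.548 (4× faster decay)
  n=3: λ₃ = 24.417π²/3.767² ≈ 16.982 (9× faster decay)
As t → ∞, higher modes decay exponentially faster. The n=1 mode dominates: v ~ c₁ sin(πx/3.767) e^{-λ₁t}.
Decay rate: λ₁ = 2.713π²/3.767² ≈ 1.887.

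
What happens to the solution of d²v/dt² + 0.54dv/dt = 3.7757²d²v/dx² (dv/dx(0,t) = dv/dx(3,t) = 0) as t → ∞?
v → constant (steady state). Damping (γ=0.54) dissipates the nonconstant modes; with Neumann BCs the spatial average obeys M''+γM'=0 and tends to a finite limit.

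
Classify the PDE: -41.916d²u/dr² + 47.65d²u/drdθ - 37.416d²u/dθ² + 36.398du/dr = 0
A = -41.916, B = 47.65, C = -37.416. Discriminant B² - 4AC = -4002.793724. Since -4002.793724 < 0, elliptic.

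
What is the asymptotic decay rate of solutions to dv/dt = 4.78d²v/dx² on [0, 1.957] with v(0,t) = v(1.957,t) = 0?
Eigenvalues: λₙ = 4.78n²π²/1.957².
First three modes:
  n=1: λ₁ = 4.78π²/1.957² ≈ 12.318
  n=2: λ₂ = 19.12π²/1.957² ≈ 49.273 (4× faster decay)
  n=3: λ₃ = 43.02π²/1.957² ≈ 110.863 (9× faster decay)
As t → ∞, higher modes decay exponentially faster. The n=1 mode dominates: v ~ c₁ sin(πx/1.957) e^{-λ₁t}.
Decay rate: λ₁ = 4.78π²/1.957² ≈ 12.318.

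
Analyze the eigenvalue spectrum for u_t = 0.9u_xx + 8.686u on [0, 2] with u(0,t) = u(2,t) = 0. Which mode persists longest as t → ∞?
Eigenvalues: λₙ = 0.9n²π²/2² - 8.686.
First three modes:
  n=1: λ₁ = 0.9π²/2² - 8.686 ≈ -6.465
  n=2: λ₂ = 3.6π²/2² - 8.686 ≈ 0.197
  n=3: λ₃ = 8.1π²/2² - 8.686 ≈ 11.3
Since 0.9π²/2² ≈ 2.221 < 8.686, λ₁ < 0.
The n=1 mode grows fastest (−λₙ is largest for n=1) → dominates.
Asymptotic: u ~ c₁ sin(πx/2) e^{6.465t} (exponential growth at rate −λ₁ ≈ 6.465).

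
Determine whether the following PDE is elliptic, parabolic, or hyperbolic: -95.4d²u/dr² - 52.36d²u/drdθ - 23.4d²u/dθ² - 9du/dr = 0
Coefficients: A = -95.4, B = -52.36, C = -23.4. B² - 4AC = -6187.8704, which is negative, so the equation is elliptic.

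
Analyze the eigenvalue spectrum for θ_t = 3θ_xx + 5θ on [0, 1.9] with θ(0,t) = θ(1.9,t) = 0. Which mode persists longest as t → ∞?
Eigenvalues: λₙ = 3n²π²/1.9² - 5.
First three modes:
  n=1: λ₁ = 3π²/1.9² - 5 ≈ 3.202
  n=2: λ₂ = 12π²/1.9² - 5 ≈ 27.808
  n=3: λ₃ = 27π²/1.9² - 5 ≈ 68.817
Since 3π²/1.9² ≈ 8.202 > 5, all λₙ > 0.
The n=1 mode decays slowest → dominates as t → ∞.
Asymptotic: θ ~ c₁ sin(πx/1.9) e^{-λ₁t} with decay rate λ₁ ≈ 3.202.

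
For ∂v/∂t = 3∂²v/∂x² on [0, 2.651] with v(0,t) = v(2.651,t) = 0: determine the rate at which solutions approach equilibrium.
Eigenvalues: λₙ = 3n²π²/2.651².
First three modes:
  n=1: λ₁ = 3π²/2.651² ≈ 4.213
  n=2: λ₂ = 12π²/2.651² ≈ 16.852 (4× faster decay)
  n=3: λ₃ = 27π²/2.651² ≈ 37.918 (9× faster decay)
As t → ∞, higher modes decay exponentially faster. The n=1 mode dominates: v ~ c₁ sin(πx/2.651) e^{-λ₁t}.
Decay rate: λ₁ = 3π²/2.651² ≈ 4.213.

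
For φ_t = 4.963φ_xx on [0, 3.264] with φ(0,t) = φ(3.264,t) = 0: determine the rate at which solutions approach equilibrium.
Eigenvalues: λₙ = 4.963n²π²/3.264².
First three modes:
  n=1: λ₁ = 4.963π²/3.264² ≈ 4.598
  n=2: λ₂ = 19.852π²/3.264² ≈ 18.391 (4× faster decay)
  n=3: λ₃ = 44.667π²/3.264² ≈ 41.38 (9× faster decay)
As t → ∞, higher modes decay exponentially faster. The n=1 mode dominates: φ ~ c₁ sin(πx/3.264) e^{-λ₁t}.
Decay rate: λ₁ = 4.963π²/3.264² ≈ 4.598.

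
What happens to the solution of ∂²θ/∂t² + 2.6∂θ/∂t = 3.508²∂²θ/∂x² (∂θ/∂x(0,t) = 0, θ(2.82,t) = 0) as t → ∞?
θ → 0. Damping (γ=2.6) dissipates energy; oscillations decay exponentially.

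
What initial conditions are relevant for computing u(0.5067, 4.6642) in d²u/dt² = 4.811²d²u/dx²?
Domain of dependence: [-21.9327662, 22.9461662]. Signals travel at speed 4.811, so data within |x - 0.5067| ≤ 4.811·4.6642 = 22.4394662 can reach the point.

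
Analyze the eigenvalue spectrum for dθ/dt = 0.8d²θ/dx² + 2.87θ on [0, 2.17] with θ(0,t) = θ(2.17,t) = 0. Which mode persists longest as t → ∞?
Eigenvalues: λₙ = 0.8n²π²/2.17² - 2.87.
First three modes:
  n=1: λ₁ = 0.8π²/2.17² - 2.87 ≈ -1.193
  n=2: λ₂ = 3.2π²/2.17² - 2.87 ≈ 3.837
  n=3: λ₃ = 7.2π²/2.17² - 2.87 ≈ 12.221
Since 0.8π²/2.17² ≈ 1.677 < 2.87, λ₁ < 0.
The n=1 mode grows fastest (−λₙ is largest for n=1) → dominates.
Asymptotic: θ ~ c₁ sin(πx/2.17) e^{1.193t} (exponential growth at rate −λ₁ ≈ 1.193).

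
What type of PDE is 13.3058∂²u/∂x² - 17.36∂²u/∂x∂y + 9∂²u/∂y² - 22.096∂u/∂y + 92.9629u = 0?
With A = 13.3058, B = -17.36, C = 9, the discriminant is -177.6392. This is an elliptic PDE.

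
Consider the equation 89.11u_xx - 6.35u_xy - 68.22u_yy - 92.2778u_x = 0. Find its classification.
Hyperbolic. (A = 89.11, B = -6.35, C = -68.22 gives B² - 4AC = 24356.6593.)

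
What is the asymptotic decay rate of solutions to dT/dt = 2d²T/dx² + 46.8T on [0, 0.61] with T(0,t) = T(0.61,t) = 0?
Eigenvalues: λₙ = 2n²π²/0.61² - 46.8.
First three modes:
  n=1: λ₁ = 2π²/0.61² - 46.8 ≈ 6.248
  n=2: λ₂ = 8π²/0.61² - 46.8 ≈ 165.393
  n=3: λ₃ = 18π²/0.61² - 46.8 ≈ 430.633
Since 2π²/0.61² ≈ 53.048 > 46.8, all λₙ > 0.
The n=1 mode decays slowest → dominates as t → ∞.
Asymptotic: T ~ c₁ sin(πx/0.61) e^{-λ₁t} with decay rate λ₁ ≈ 6.248.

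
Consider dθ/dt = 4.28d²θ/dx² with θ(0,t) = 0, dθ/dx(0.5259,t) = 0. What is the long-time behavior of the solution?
As t → ∞, θ → 0. Heat escapes through the Dirichlet boundary.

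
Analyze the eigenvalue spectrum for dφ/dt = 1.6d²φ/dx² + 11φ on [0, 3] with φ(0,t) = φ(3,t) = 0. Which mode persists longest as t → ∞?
Eigenvalues: λₙ = 1.6n²π²/3² - 11.
First three modes:
  n=1: λ₁ = 1.6π²/3² - 11 ≈ -9.245
  n=2: λ₂ = 6.4π²/3² - 11 ≈ -3.982
  n=3: λ₃ = 14.4π²/3² - 11 ≈ 4.791
Since 1.6π²/3² ≈ 1.755 < 11, λ₁ < 0.
The n=1 mode grows fastest (−λₙ is largest for n=1) → dominates.
Asymptotic: φ ~ c₁ sin(πx/3) e^{9.245t} (exponential growth at rate −λ₁ ≈ 9.245).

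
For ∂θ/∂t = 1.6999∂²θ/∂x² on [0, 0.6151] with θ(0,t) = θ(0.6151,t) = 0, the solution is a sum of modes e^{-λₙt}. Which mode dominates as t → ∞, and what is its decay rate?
Eigenvalues: λₙ = 1.6999n²π²/0.6151².
First three modes:
  n=1: λ₁ = 1.6999π²/0.6151² ≈ 44.344
  n=2: λ₂ = 6.7996π²/0.6151² ≈ 177.375 (4× faster decay)
  n=3: λ₃ = 15.2991π²/0.6151² ≈ 399.093 (9× faster decay)
As t → ∞, higher modes decay exponentially faster. The n=1 mode dominates: θ ~ c₁ sin(πx/0.6151) e^{-λ₁t}.
Decay rate: λ₁ = 1.6999π²/0.6151² ≈ 44.344.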